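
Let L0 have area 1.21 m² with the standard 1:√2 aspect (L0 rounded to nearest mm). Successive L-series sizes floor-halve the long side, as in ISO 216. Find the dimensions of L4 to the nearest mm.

231 × 327 mm

Let L0's short side be w mm. w · w√2 = 1.21 m² = 1,210,000 mm², so w ≈ 925.0 mm and w√2 ≈ 1308.1 mm → L0 = 925 × 1308 mm.
L1: ⌊1308/2⌋ × 925 = 654 × 925 mm
L2: ⌊925/2⌋ × 654 = 462 × 654 mm
L3: ⌊654/2⌋ × 462 = 327 × 462 mm
L4: ⌊462/2⌋ × 327 = 231 × 327 mm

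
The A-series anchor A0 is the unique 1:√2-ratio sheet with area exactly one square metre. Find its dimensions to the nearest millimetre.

841 × 1189 mm

Let the short side be w mm. Then the long side is w√2 and w · w√2 = 10⁶ mm².
w² = 10⁶/√2, so w = 1000 / 2^(1/4) ≈ 840.9 mm; long side = 1000 · 2^(1/4) ≈ 1189.2 mm.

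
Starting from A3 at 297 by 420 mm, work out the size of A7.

A4: ⌊420/2⌋ × 297 = 210 × 297 mm
A5: ⌊297/2⌋ × 210 = 148 × 210 mm
A6: ⌊210/2⌋ × 148 = 105 × 148 mm
A7: ⌊148/2⌋ × 105 = 74 × 105 mm

74 × 105 mm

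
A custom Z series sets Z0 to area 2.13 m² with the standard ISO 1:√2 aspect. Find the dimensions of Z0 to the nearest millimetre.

Let the short side be w mm. Then w · w√2 = 2.13 m² = 2,130,000 mm².
w² = 2,130,000/√2, so w ≈ 1227.2 mm; long side = w√2 ≈ 1735.6 mm.

1227 × 1736 mm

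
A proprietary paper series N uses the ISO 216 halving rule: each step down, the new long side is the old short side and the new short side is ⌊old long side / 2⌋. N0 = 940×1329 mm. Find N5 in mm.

166 × 235 mm

N1: ⌊1329/2⌋ × 940 = 664 × 940 mm
N2: ⌊940/2⌋ × 664 = 470 × 664 mm
N3: ⌊664/2⌋ × 470 = 332 × 470 mm
N4: ⌊470/2⌋ × 332 = 235 × 332 mm
N5: ⌊332/2⌋ × 235 = 166 × 235 mm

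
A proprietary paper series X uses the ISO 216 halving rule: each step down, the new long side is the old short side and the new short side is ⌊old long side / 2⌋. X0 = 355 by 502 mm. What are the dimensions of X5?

62 × 88 mm

X1: ⌊502/2⌋ × 355 = 251 × 355 mm
X2: ⌊355/2⌋ × 251 = 177 × 251 mm
X3: ⌊251/2⌋ × 177 = 125 × 177 mm
X4: ⌊177/2⌋ × 125 = 88 × 125 mm
X5: ⌊125/2⌋ × 88 = 62 × 88 mm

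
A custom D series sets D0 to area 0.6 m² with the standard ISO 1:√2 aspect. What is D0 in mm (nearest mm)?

651 × 921 mm

Let the short side be w mm. Then w · w√2 = 0.6 m² = 600,000 mm².
w² = 600,000/√2, so w ≈ 651.4 mm; long side = w√2 ≈ 921.2 mm.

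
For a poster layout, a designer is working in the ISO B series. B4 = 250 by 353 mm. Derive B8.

62 × 88 mm

B5: ⌊353/2⌋ × 250 = 176 × 250 mm
B6: ⌊250/2⌋ × 176 = 125 × 176 mm
B7: ⌊176/2⌋ × 125 = 88 × 125 mm
B8: ⌊125/2⌋ × 88 = 62 × 88 mm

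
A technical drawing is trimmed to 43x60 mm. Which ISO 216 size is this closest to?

Aspect ratio 60/43 ≈ 1.395 (ISO target is √2 ≈ 1.414).
In the B-series (B0 = 1000 × 1414 mm): B9 = 44 × 62 mm.
Off by 3 mm total — nearest standard size.

B9 (44 × 62 mm)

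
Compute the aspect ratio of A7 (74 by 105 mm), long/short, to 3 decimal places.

1.419

105 / 74 = 1.419
ISO 216 targets √2 ≈ 1.414; the +0.005 deviation is from mm rounding.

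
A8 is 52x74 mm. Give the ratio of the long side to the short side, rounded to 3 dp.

1.423

74 / 52 = 1.423
ISO 216 targets √2 ≈ 1.414; the +0.009 deviation is from mm rounding.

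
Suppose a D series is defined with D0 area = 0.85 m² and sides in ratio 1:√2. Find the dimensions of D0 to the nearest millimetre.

775 × 1096 mm

Let the short side be w mm. Then w · w√2 = 0.85 m² = 850,000 mm².
w² = 850,000/√2, so w ≈ 775.3 mm; long side = w√2 ≈ 1096.4 mm.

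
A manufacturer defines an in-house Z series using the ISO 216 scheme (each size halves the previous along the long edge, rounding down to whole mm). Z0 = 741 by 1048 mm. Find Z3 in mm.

262 × 370 mm

Z1 = 524 × 741 mm (from Z0 by 1 halving).
Z2: ⌊741/2⌋ × 524 = 370 × 524 mm
Z3: ⌊524/2⌋ × 370 = 262 × 370 mm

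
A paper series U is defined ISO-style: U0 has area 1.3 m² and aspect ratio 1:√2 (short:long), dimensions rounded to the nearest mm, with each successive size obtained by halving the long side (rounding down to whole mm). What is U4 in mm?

Let U0's short side be w mm. w · w√2 = 1.3 m² = 1,300,000 mm², so w ≈ 958.8 mm and w√2 ≈ 1355.9 mm → U0 = 959 × 1356 mm.
U1: ⌊1356/2⌋ × 959 = 678 × 959 mm
U2: ⌊959/2⌋ × 678 = 479 × 678 mm
U3: ⌊678/2⌋ × 479 = 339 × 479 mm
U4: ⌊479/2⌋ × 339 = 239 × 339 mm

239 × 339 mm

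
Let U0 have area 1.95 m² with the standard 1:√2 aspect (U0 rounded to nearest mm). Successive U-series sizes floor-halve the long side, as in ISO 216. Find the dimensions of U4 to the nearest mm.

293 × 415 mm

Let U0's short side be w mm. w · w√2 = 1.95 m² = 1,950,000 mm², so w ≈ 1174.2 mm and w√2 ≈ 1660.6 mm → U0 = 1174 × 1661 mm.
U1: ⌊1661/2⌋ × 1174 = 830 × 1174 mm
U2: ⌊1174/2⌋ × 830 = 587 × 830 mm
U3: ⌊830/2⌋ × 587 = 415 × 587 mm
U4: ⌊587/2⌋ × 415 = 293 × 415 mm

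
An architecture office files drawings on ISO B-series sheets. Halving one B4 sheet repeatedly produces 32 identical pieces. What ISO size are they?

B9

32 = 2^5, so 5 halving steps.
B4 → B5 → … → B9 after 5 steps.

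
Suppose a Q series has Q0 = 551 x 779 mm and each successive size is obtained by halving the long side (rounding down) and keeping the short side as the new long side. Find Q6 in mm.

68 × 97 mm

Q1: ⌊779/2⌋ × 551 = 389 × 551 mm
Q2: ⌊551/2⌋ × 389 = 275 × 389 mm
Q3: ⌊389/2⌋ × 275 = 194 × 275 mm
Q4: ⌊275/2⌋ × 194 = 137 × 194 mm
Q5: ⌊194/2⌋ × 137 = 97 × 137 mm
Q6: ⌊137/2⌋ × 97 = 68 × 97 mm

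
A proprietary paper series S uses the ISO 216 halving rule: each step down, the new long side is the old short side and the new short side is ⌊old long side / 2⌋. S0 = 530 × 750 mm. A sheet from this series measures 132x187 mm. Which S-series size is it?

S4

S0: 530 × 750 mm
S1: 375 × 530 mm
S2: 265 × 375 mm
S3: 187 × 265 mm
S4: 132 × 187 mm
S5: 93 × 132 mm
→ matches S4.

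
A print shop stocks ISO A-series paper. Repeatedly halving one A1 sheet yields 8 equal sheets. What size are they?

A4

8 = 2^3, so 3 halving steps.
A1 → A2 → … → A4 after 3 steps.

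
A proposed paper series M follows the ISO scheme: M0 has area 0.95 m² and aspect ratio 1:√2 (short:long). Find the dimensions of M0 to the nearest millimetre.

820 × 1159 mm

Let the short side be w mm. Then w · w√2 = 0.95 m² = 950,000 mm².
w² = 950,000/√2, so w ≈ 819.6 mm; long side = w√2 ≈ 1159.1 mm.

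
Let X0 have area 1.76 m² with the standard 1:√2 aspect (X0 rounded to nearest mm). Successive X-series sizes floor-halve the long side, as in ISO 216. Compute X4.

Let X0's short side be w mm. w · w√2 = 1.76 m² = 1,760,000 mm², so w ≈ 1115.6 mm and w√2 ≈ 1577.7 mm → X0 = 1116 × 1578 mm.
X1: ⌊1578/2⌋ × 1116 = 789 × 1116 mm
X2: ⌊1116/2⌋ × 789 = 558 × 789 mm
X3: ⌊789/2⌋ × 558 = 394 × 558 mm
X4: ⌊558/2⌋ × 394 = 279 × 394 mm

279 × 394 mm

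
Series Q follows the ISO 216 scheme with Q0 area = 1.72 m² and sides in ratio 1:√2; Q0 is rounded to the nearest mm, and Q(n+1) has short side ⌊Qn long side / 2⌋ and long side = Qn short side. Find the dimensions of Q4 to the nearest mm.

275 × 390 mm

Let Q0's short side be w mm. w · w√2 = 1.72 m² = 1,720,000 mm², so w ≈ 1102.8 mm and w√2 ≈ 1559.6 mm → Q0 = 1103 × 1560 mm.
Q1: ⌊1560/2⌋ × 1103 = 780 × 1103 mm
Q2: ⌊1103/2⌋ × 780 = 551 × 780 mm
Q3: ⌊780/2⌋ × 551 = 390 × 551 mm
Q4: ⌊551/2⌋ × 390 = 275 × 390 mm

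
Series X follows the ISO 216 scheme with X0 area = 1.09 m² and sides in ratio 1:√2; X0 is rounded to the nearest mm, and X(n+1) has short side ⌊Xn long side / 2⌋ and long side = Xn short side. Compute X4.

219 × 310 mm

Let X0's short side be w mm. w · w√2 = 1.09 m² = 1,090,000 mm², so w ≈ 877.9 mm and w√2 ≈ 1241.6 mm → X0 = 878 × 1242 mm.
X1: ⌊1242/2⌋ × 878 = 621 × 878 mm
X2: ⌊878/2⌋ × 621 = 439 × 621 mm
X3: ⌊621/2⌋ × 439 = 310 × 439 mm
X4: ⌊439/2⌋ × 310 = 219 × 310 mm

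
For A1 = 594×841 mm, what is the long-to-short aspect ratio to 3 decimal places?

841 / 594 = 1.416
ISO 216 targets √2 ≈ 1.414; the +0.002 deviation is from mm rounding.

1.416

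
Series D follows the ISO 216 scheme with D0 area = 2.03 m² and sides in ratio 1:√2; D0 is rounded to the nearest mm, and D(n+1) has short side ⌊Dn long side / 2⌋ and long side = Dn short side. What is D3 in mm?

Let D0's short side be w mm. w · w√2 = 2.03 m² = 2,030,000 mm², so w ≈ 1198.1 mm and w√2 ≈ 1694.4 mm → D0 = 1198 × 1694 mm.
D1: ⌊1694/2⌋ × 1198 = 847 × 1198 mm
D2: ⌊1198/2⌋ × 847 = 599 × 847 mm
D3: ⌊847/2⌋ × 599 = 423 × 599 mm

423 × 599 mm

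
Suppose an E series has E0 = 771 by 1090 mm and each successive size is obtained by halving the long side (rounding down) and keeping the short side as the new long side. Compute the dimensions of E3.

272 × 385 mm

E1 = 545 × 771 mm (from E0 by 1 halving).
E2: ⌊771/2⌋ × 545 = 385 × 545 mm
E3: ⌊545/2⌋ × 385 = 272 × 385 mm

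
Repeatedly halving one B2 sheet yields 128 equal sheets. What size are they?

128 = 2^7, so 7 halving steps.
B2 → B3 → … → B9 after 7 steps.

B9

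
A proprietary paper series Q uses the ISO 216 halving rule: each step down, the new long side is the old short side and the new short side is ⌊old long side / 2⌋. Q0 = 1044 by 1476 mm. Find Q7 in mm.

92 × 130 mm

Q1 = 738 × 1044 mm (from Q0 by 1 halving).
Q2: ⌊1044/2⌋ × 738 = 522 × 738 mm
Q3: ⌊738/2⌋ × 522 = 369 × 522 mm
Q4: ⌊522/2⌋ × 369 = 261 × 369 mm
Q5: ⌊369/2⌋ × 261 = 184 × 261 mm
Q6: ⌊261/2⌋ × 184 = 130 × 184 mm
Q7: ⌊184/2⌋ × 130 = 92 × 130 mm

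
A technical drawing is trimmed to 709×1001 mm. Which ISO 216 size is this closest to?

B1 (707 × 1000 mm)

Aspect ratio 1001/709 ≈ 1.412 — close to the ISO √2 ≈ 1.414.
In the B-series (B0 = 1000 × 1414 mm): B1 = 707 × 1000 mm.
Off by 3 mm total — nearest standard size.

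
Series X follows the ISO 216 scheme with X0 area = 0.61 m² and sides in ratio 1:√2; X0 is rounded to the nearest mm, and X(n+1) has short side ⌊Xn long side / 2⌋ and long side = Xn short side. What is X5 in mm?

Let X0's short side be w mm. w · w√2 = 0.61 m² = 610,000 mm², so w ≈ 656.8 mm and w√2 ≈ 928.8 mm → X0 = 657 × 929 mm.
X1: ⌊929/2⌋ × 657 = 464 × 657 mm
X2: ⌊657/2⌋ × 464 = 328 × 464 mm
X3: ⌊464/2⌋ × 328 = 232 × 328 mm
X4: ⌊328/2⌋ × 232 = 164 × 232 mm
X5: ⌊232/2⌋ × 164 = 116 × 164 mm

116 × 164 mm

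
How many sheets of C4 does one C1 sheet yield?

Each ISO step halves the sheet: 1 × C1 → 2 × C2 → 4 × C3 → 8 × C4
From C1 to C4 is 3 halving steps: 2^3 = 8.

8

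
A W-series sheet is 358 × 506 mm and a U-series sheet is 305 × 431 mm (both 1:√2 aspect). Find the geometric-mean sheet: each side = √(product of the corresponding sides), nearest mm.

Short side: √(358 · 305) = √109190 ≈ 330.4 → 330 mm
Long side: √(506 · 431) = √218086 ≈ 467.0 → 467 mm

330 × 467 mm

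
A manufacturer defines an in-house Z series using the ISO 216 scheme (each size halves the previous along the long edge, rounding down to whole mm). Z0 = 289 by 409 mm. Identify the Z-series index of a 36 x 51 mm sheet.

Z0: 289 × 409 mm
Z1: 204 × 289 mm
Z2: 144 × 204 mm
Z3: 102 × 144 mm
Z4: 72 × 102 mm
Z5: 51 × 72 mm
Z6: 36 × 51 mm
Z7: 25 × 36 mm
→ matches Z6.

Z6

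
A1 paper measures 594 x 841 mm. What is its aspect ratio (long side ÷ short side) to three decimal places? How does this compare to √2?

1.416

841 / 594 = 1.416
ISO 216 targets √2 ≈ 1.414; the +0.002 deviation is from mm rounding.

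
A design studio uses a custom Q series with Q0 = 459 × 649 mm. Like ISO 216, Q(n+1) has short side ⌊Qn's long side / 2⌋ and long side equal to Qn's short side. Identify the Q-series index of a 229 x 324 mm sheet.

Q0: 459 × 649 mm
Q1: 324 × 459 mm
Q2: 229 × 324 mm
Q3: 162 × 229 mm
→ matches Q2.

Q2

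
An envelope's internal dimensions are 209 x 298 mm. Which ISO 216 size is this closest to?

A4 (210 × 297 mm)

Aspect ratio 298/209 ≈ 1.426 — close to the ISO √2 ≈ 1.414.
In the A-series (A0 area = 1 m²): A4 = 210 × 297 mm.
Off by 2 mm total — nearest standard size.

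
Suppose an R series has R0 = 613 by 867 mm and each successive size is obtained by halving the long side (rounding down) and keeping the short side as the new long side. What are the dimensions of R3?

R1: ⌊867/2⌋ × 613 = 433 × 613 mm
R2: ⌊613/2⌋ × 433 = 306 × 433 mm
R3: ⌊433/2⌋ × 306 = 216 × 306 mm

216 × 306 mm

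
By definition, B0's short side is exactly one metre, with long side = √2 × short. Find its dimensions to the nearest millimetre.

1000 × 1414 mm

Short side = 1000 mm; long side = 1000√2 ≈ 1414.2 mm.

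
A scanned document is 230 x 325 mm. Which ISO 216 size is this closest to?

Aspect ratio 325/230 ≈ 1.413 — close to the ISO √2 ≈ 1.414.
In the C-series (envelope sizes, between A and B): C4 = 229 × 324 mm.
Off by 2 mm total — nearest standard size.

C4 (229 × 324 mm)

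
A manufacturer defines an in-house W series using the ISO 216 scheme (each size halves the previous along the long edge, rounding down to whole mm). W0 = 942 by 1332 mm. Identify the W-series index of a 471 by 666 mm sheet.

W0: 942 × 1332 mm
W1: 666 × 942 mm
W2: 471 × 666 mm
W3: 333 × 471 mm
→ matches W2.

W2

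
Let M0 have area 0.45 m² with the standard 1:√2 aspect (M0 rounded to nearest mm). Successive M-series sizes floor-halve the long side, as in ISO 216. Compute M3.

199 × 282 mm

Let M0's short side be w mm. w · w√2 = 0.45 m² = 450,000 mm², so w ≈ 564.1 mm and w√2 ≈ 797.7 mm → M0 = 564 × 798 mm.
M1: ⌊798/2⌋ × 564 = 399 × 564 mm
M2: ⌊564/2⌋ × 399 = 282 × 399 mm
M3: ⌊399/2⌋ × 282 = 199 × 282 mm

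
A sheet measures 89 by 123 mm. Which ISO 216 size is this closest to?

B7 (88 × 125 mm)

Aspect ratio 123/89 ≈ 1.382 (ISO target is √2 ≈ 1.414).
In the B-series (B0 = 1000 × 1414 mm): B7 = 88 × 125 mm.
Off by 3 mm total — nearest standard size.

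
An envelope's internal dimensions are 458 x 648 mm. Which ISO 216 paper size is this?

C2 (458 × 648 mm)

Aspect ratio 648/458 ≈ 1.415 — close to the ISO √2 ≈ 1.414.
In the C-series (envelope sizes, between A and B): C2 = 458 × 648 mm.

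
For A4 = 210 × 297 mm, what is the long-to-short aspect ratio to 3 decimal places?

1.414

297 / 210 = 1.414
Matches √2 ≈ 1.414 — the ISO 216 defining ratio.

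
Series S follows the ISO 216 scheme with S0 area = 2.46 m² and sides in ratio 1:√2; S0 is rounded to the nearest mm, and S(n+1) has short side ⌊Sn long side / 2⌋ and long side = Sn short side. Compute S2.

659 × 932 mm

Let S0's short side be w mm. w · w√2 = 2.46 m² = 2,460,000 mm², so w ≈ 1318.9 mm and w√2 ≈ 1865.2 mm → S0 = 1319 × 1865 mm.
S1: ⌊1865/2⌋ × 1319 = 932 × 1319 mm
S2: ⌊1319/2⌋ × 932 = 659 × 932 mm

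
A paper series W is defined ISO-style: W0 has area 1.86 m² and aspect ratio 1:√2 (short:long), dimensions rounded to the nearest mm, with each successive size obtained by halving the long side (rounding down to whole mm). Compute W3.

405 × 573 mm

Let W0's short side be w mm. w · w√2 = 1.86 m² = 1,860,000 mm², so w ≈ 1146.8 mm and w√2 ≈ 1621.9 mm → W0 = 1147 × 1622 mm.
W1: ⌊1622/2⌋ × 1147 = 811 × 1147 mm
W2: ⌊1147/2⌋ × 811 = 573 × 811 mm
W3: ⌊811/2⌋ × 573 = 405 × 573 mm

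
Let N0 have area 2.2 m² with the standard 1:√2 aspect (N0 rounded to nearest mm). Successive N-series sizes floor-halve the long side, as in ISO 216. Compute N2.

623 × 882 mm

Let N0's short side be w mm. w · w√2 = 2.2 m² = 2,200,000 mm², so w ≈ 1247.3 mm and w√2 ≈ 1763.9 mm → N0 = 1247 × 1764 mm.
N1: ⌊1764/2⌋ × 1247 = 882 × 1247 mm
N2: ⌊1247/2⌋ × 882 = 623 × 882 mm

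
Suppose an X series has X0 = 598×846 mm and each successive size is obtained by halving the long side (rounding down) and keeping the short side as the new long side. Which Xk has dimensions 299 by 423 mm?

X0: 598 × 846 mm
X1: 423 × 598 mm
X2: 299 × 423 mm
X3: 211 × 299 mm
→ matches X2.

X2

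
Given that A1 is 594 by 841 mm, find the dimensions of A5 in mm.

A2: ⌊841/2⌋ × 594 = 420 × 594 mm
A3: ⌊594/2⌋ × 420 = 297 × 420 mm
A4: ⌊420/2⌋ × 297 = 210 × 297 mm
A5: ⌊297/2⌋ × 210 = 148 × 210 mm

148 × 210 mm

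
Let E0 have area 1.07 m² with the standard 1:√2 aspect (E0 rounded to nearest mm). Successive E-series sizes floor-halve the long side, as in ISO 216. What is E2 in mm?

Let E0's short side be w mm. w · w√2 = 1.07 m² = 1,070,000 mm², so w ≈ 869.8 mm and w√2 ≈ 1230.1 mm → E0 = 870 × 1230 mm.
E1: ⌊1230/2⌋ × 870 = 615 × 870 mm
E2: ⌊870/2⌋ × 615 = 435 × 615 mm

435 × 615 mm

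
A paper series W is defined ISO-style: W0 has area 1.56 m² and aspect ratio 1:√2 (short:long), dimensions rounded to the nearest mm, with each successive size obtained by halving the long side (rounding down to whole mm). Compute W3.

371 × 525 mm

Let W0's short side be w mm. w · w√2 = 1.56 m² = 1,560,000 mm², so w ≈ 1050.3 mm and w√2 ≈ 1485.3 mm → W0 = 1050 × 1485 mm.
W1: ⌊1485/2⌋ × 1050 = 742 × 1050 mm
W2: ⌊1050/2⌋ × 742 = 525 × 742 mm
W3: ⌊742/2⌋ × 525 = 371 × 525 mm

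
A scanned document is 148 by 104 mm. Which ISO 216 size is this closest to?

A6 (105 × 148 mm)

Aspect ratio 148/104 ≈ 1.423 — close to the ISO √2 ≈ 1.414.
In the A-series (A0 area = 1 m²): A6 = 105 × 148 mm.
Off by 1 mm total — nearest standard size.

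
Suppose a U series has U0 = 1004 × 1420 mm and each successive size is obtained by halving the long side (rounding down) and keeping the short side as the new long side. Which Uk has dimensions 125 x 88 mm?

U0: 1004 × 1420 mm
U1: 710 × 1004 mm
U2: 502 × 710 mm
U3: 355 × 502 mm
U4: 251 × 355 mm
U5: 177 × 251 mm
U6: 125 × 177 mm
U7: 88 × 125 mm
U8: 62 × 88 mm
→ matches U7.

U7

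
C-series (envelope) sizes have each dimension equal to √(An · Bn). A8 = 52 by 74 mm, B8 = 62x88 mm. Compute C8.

57 × 81 mm

Short side: √(52 · 62) = √3224 ≈ 56.8 → 57 mm
Long side: √(74 · 88) = √6512 ≈ 80.7 → 81 mm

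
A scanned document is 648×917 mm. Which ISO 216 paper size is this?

C1 (648 × 917 mm)

Aspect ratio 917/648 ≈ 1.415 — close to the ISO √2 ≈ 1.414.
In the C-series (envelope sizes, between A and B): C1 = 648 × 917 mm.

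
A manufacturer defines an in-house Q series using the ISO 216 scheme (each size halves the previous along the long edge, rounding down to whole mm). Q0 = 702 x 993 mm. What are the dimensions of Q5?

124 × 175 mm

Q1 = 496 × 702 mm (from Q0 by 1 halving).
Q2: ⌊702/2⌋ × 496 = 351 × 496 mm
Q3: ⌊496/2⌋ × 351 = 248 × 351 mm
Q4: ⌊351/2⌋ × 248 = 175 × 248 mm
Q5: ⌊248/2⌋ × 175 = 124 × 175 mm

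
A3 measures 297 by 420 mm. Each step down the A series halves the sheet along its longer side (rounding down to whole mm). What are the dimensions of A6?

A4: ⌊420/2⌋ × 297 = 210 × 297 mm
A5: ⌊297/2⌋ × 210 = 148 × 210 mm
A6: ⌊210/2⌋ × 148 = 105 × 148 mm

105 × 148 mm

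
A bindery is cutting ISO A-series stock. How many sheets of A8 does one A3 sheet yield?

Each ISO step halves the sheet: 1 × A3 → 2 × A4 → 4 × A5 → 8 × A6 → …
From A3 to A8 is 5 halving steps: 2^5 = 32.

32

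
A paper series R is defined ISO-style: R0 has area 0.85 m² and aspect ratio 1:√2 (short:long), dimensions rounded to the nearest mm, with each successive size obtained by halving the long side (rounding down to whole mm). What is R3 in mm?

Let R0's short side be w mm. w · w√2 = 0.85 m² = 850,000 mm², so w ≈ 775.3 mm and w√2 ≈ 1096.4 mm → R0 = 775 × 1096 mm.
R1: ⌊1096/2⌋ × 775 = 548 × 775 mm
R2: ⌊775/2⌋ × 548 = 387 × 548 mm
R3: ⌊548/2⌋ × 387 = 274 × 387 mm

274 × 387 mm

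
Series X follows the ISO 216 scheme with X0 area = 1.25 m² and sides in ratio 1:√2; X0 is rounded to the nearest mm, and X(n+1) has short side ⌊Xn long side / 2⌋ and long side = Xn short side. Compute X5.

166 × 235 mm

Let X0's short side be w mm. w · w√2 = 1.25 m² = 1,250,000 mm², so w ≈ 940.2 mm and w√2 ≈ 1329.6 mm → X0 = 940 × 1330 mm.
X1: ⌊1330/2⌋ × 940 = 665 × 940 mm
X2: ⌊940/2⌋ × 665 = 470 × 665 mm
X3: ⌊665/2⌋ × 470 = 332 × 470 mm
X4: ⌊470/2⌋ × 332 = 235 × 332 mm
X5: ⌊332/2⌋ × 235 = 166 × 235 mm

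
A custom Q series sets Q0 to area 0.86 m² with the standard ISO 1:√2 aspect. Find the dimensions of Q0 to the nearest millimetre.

780 × 1103 mm

Let the short side be w mm. Then w · w√2 = 0.86 m² = 860,000 mm².
w² = 860,000/√2, so w ≈ 779.8 mm; long side = w√2 ≈ 1102.8 mm.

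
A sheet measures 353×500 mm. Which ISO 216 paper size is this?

B3 (353 × 500 mm)

Aspect ratio 500/353 ≈ 1.416 — close to the ISO √2 ≈ 1.414.
In the B-series (B0 = 1000 × 1414 mm): B3 = 353 × 500 mm.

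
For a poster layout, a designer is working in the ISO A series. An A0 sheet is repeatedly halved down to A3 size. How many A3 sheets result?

8

Each ISO step halves the sheet: 1 × A0 → 2 × A1 → 4 × A2 → 8 × A3
From A0 to A3 is 3 halving steps: 2^3 = 8.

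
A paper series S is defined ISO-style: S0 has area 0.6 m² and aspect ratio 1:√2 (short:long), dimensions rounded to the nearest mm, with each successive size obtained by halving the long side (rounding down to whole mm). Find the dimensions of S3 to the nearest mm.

Let S0's short side be w mm. w · w√2 = 0.6 m² = 600,000 mm², so w ≈ 651.4 mm and w√2 ≈ 921.2 mm → S0 = 651 × 921 mm.
S1: ⌊921/2⌋ × 651 = 460 × 651 mm
S2: ⌊651/2⌋ × 460 = 325 × 460 mm
S3: ⌊460/2⌋ × 325 = 230 × 325 mm

230 × 325 mm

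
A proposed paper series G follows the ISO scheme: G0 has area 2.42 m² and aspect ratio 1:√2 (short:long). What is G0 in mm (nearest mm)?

Let the short side be w mm. Then w · w√2 = 2.42 m² = 2,420,000 mm².
w² = 2,420,000/√2, so w ≈ 1308.1 mm; long side = w√2 ≈ 1850.0 mm.

1308 × 1850 mm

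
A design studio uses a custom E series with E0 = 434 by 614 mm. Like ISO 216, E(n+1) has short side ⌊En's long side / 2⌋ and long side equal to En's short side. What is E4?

E1: ⌊614/2⌋ × 434 = 307 × 434 mm
E2: ⌊434/2⌋ × 307 = 217 × 307 mm
E3: ⌊307/2⌋ × 217 = 153 × 217 mm
E4: ⌊217/2⌋ × 153 = 108 × 153 mm

108 × 153 mm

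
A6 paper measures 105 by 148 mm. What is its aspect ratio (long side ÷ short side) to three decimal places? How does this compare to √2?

148 / 105 = 1.410
ISO 216 targets √2 ≈ 1.414; the -0.005 deviation is from mm rounding.

1.410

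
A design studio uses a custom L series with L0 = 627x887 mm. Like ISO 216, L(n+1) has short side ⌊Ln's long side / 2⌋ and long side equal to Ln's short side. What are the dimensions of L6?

78 × 110 mm

L1: ⌊887/2⌋ × 627 = 443 × 627 mm
L2: ⌊627/2⌋ × 443 = 313 × 443 mm
L3: ⌊443/2⌋ × 313 = 221 × 313 mm
L4: ⌊313/2⌋ × 221 = 156 × 221 mm
L5: ⌊221/2⌋ × 156 = 110 × 156 mm
L6: ⌊156/2⌋ × 110 = 78 × 110 mm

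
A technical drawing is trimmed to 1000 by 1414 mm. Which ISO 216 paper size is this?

B0 (1000 × 1414 mm)

Aspect ratio 1414/1000 ≈ 1.414 — close to the ISO √2 ≈ 1.414.
In the B-series (B0 = 1000 × 1414 mm): B0 = 1000 × 1414 mm.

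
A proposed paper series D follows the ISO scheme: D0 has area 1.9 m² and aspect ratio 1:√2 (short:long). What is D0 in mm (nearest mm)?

Let the short side be w mm. Then w · w√2 = 1.9 m² = 1,900,000 mm².
w² = 1,900,000/√2, so w ≈ 1159.1 mm; long side = w√2 ≈ 1639.2 mm.

1159 × 1639 mm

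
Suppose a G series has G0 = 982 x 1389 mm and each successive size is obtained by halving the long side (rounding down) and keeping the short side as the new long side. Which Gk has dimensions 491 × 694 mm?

G2

G0: 982 × 1389 mm
G1: 694 × 982 mm
G2: 491 × 694 mm
G3: 347 × 491 mm
→ matches G2.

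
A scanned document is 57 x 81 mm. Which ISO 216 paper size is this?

C8 (57 × 81 mm)

Aspect ratio 81/57 ≈ 1.421 — close to the ISO √2 ≈ 1.414.
In the C-series (envelope sizes, between A and B): C8 = 57 × 81 mm.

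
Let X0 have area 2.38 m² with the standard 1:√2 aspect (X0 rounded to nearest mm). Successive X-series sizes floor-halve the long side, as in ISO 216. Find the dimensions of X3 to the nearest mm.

Let X0's short side be w mm. w · w√2 = 2.38 m² = 2,380,000 mm², so w ≈ 1297.3 mm and w√2 ≈ 1834.6 mm → X0 = 1297 × 1835 mm.
X1: ⌊1835/2⌋ × 1297 = 917 × 1297 mm
X2: ⌊1297/2⌋ × 917 = 648 × 917 mm
X3: ⌊917/2⌋ × 648 = 458 × 648 mm

458 × 648 mm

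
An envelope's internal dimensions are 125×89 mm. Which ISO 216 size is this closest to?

B7 (88 × 125 mm)

Aspect ratio 125/89 ≈ 1.404 — close to the ISO √2 ≈ 1.414.
In the B-series (B0 = 1000 × 1414 mm): B7 = 88 × 125 mm.
Off by 1 mm total — nearest standard size.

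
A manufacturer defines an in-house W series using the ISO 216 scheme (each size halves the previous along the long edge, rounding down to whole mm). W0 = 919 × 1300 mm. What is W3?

325 × 459 mm

W1 = 650 × 919 mm (from W0 by 1 halving).
W2: ⌊919/2⌋ × 650 = 459 × 650 mm
W3: ⌊650/2⌋ × 459 = 325 × 459 mm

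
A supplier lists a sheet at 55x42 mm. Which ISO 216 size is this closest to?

Aspect ratio 55/42 ≈ 1.310 (ISO target is √2 ≈ 1.414).
In the C-series (envelope sizes, between A and B): C9 = 40 × 57 mm.
Off by 4 mm total — nearest standard size.

C9 (40 × 57 mm)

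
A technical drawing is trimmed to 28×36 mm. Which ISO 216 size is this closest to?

A10 (26 × 37 mm)

Aspect ratio 36/28 ≈ 1.286 (ISO target is √2 ≈ 1.414).
In the A-series (A0 area = 1 m²): A10 = 26 × 37 mm.
Off by 3 mm total — nearest standard size.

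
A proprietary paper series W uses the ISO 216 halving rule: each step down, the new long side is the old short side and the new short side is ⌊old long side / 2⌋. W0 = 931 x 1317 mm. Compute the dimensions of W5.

164 × 232 mm

W1: ⌊1317/2⌋ × 931 = 658 × 931 mm
W2: ⌊931/2⌋ × 658 = 465 × 658 mm
W3: ⌊658/2⌋ × 465 = 329 × 465 mm
W4: ⌊465/2⌋ × 329 = 232 × 329 mm
W5: ⌊329/2⌋ × 232 = 164 × 232 mm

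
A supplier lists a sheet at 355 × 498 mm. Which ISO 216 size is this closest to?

Aspect ratio 498/355 ≈ 1.403 — close to the ISO √2 ≈ 1.414.
In the B-series (B0 = 1000 × 1414 mm): B3 = 353 × 500 mm.
Off by 4 mm total — nearest standard size.

B3 (353 × 500 mm)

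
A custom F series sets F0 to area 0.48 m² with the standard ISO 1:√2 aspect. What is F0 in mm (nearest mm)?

Let the short side be w mm. Then w · w√2 = 0.48 m² = 480,000 mm².
w² = 480,000/√2, so w ≈ 582.6 mm; long side = w√2 ≈ 823.9 mm.

583 × 824 mm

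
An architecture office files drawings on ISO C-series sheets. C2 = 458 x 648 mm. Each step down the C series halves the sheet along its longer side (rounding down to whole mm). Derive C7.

81 × 114 mm

C3: ⌊648/2⌋ × 458 = 324 × 458 mm
C4: ⌊458/2⌋ × 324 = 229 × 324 mm
C5: ⌊324/2⌋ × 229 = 162 × 229 mm
C6: ⌊229/2⌋ × 162 = 114 × 162 mm
C7: ⌊162/2⌋ × 114 = 81 × 114 mm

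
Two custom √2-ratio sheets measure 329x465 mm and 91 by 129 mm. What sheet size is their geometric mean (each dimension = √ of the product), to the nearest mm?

173 × 245 mm

Short side: √(329 · 91) = √29939 ≈ 173.0 → 173 mm
Long side: √(465 · 129) = √59985 ≈ 244.9 → 245 mm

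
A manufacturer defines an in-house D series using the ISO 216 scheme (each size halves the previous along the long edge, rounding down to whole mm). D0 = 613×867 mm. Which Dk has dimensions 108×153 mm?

D5

D0: 613 × 867 mm
D1: 433 × 613 mm
D2: 306 × 433 mm
D3: 216 × 306 mm
D4: 153 × 216 mm
D5: 108 × 153 mm
D6: 76 × 108 mm
→ matches D5.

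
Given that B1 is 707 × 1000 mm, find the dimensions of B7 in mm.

B2: ⌊1000/2⌋ × 707 = 500 × 707 mm
B3: ⌊707/2⌋ × 500 = 353 × 500 mm
B4: ⌊500/2⌋ × 353 = 250 × 353 mm
B5: ⌊353/2⌋ × 250 = 176 × 250 mm
B6: ⌊250/2⌋ × 176 = 125 × 176 mm
B7: ⌊176/2⌋ × 125 = 88 × 125 mm

88 × 125 mm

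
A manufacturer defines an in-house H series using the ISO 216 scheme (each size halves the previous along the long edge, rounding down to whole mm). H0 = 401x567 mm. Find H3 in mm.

141 × 200 mm

H1: ⌊567/2⌋ × 401 = 283 × 401 mm
H2: ⌊401/2⌋ × 283 = 200 × 283 mm
H3: ⌊283/2⌋ × 200 = 141 × 200 mm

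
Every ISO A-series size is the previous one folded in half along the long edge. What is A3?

297 × 420 mm

A0 = 841 × 1189 mm (A0 has area 1 m², aspect 1:√2).
A1: ⌊1189/2⌋ × 841 = 594 × 841 mm
A2: ⌊841/2⌋ × 594 = 420 × 594 mm
A3: ⌊594/2⌋ × 420 = 297 × 420 mm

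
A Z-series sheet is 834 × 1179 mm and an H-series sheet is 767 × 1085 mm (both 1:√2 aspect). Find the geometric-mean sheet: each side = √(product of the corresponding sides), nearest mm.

Short side: √(834 · 767) = √639678 ≈ 799.8 → 800 mm
Long side: √(1179 · 1085) = √1279215 ≈ 1131.0 → 1131 mm

800 × 1131 mm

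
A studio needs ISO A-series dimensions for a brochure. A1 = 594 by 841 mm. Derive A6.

105 × 148 mm

A2: ⌊841/2⌋ × 594 = 420 × 594 mm
A3: ⌊594/2⌋ × 420 = 297 × 420 mm
A4: ⌊420/2⌋ × 297 = 210 × 297 mm
A5: ⌊297/2⌋ × 210 = 148 × 210 mm
A6: ⌊210/2⌋ × 148 = 105 × 148 mm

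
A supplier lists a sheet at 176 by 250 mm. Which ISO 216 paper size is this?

B5 (176 × 250 mm)

Aspect ratio 250/176 ≈ 1.420 — close to the ISO √2 ≈ 1.414.
In the B-series (B0 = 1000 × 1414 mm): B5 = 176 × 250 mm.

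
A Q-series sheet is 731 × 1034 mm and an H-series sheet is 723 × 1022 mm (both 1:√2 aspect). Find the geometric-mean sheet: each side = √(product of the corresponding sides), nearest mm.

Short side: √(731 · 723) = √528513 ≈ 727.0 → 727 mm
Long side: √(1034 · 1022) = √1056748 ≈ 1028.0 → 1028 mm

727 × 1028 mm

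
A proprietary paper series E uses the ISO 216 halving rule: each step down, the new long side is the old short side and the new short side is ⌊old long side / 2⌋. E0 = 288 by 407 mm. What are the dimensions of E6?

E1: ⌊407/2⌋ × 288 = 203 × 288 mm
E2: ⌊288/2⌋ × 203 = 144 × 203 mm
E3: ⌊203/2⌋ × 144 = 101 × 144 mm
E4: ⌊144/2⌋ × 101 = 72 × 101 mm
E5: ⌊101/2⌋ × 72 = 50 × 72 mm
E6: ⌊72/2⌋ × 50 = 36 × 50 mm

36 × 50 mm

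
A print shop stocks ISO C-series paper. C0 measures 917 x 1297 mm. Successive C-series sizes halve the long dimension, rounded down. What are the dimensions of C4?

C1: ⌊1297/2⌋ × 917 = 648 × 917 mm
C2: ⌊917/2⌋ × 648 = 458 × 648 mm
C3: ⌊648/2⌋ × 458 = 324 × 458 mm
C4: ⌊458/2⌋ × 324 = 229 × 324 mm

229 × 324 mm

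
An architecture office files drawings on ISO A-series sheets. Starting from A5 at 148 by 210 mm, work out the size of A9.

37 × 52 mm

A6: ⌊210/2⌋ × 148 = 105 × 148 mm
A7: ⌊148/2⌋ × 105 = 74 × 105 mm
A8: ⌊105/2⌋ × 74 = 52 × 74 mm
A9: ⌊74/2⌋ × 52 = 37 × 52 mm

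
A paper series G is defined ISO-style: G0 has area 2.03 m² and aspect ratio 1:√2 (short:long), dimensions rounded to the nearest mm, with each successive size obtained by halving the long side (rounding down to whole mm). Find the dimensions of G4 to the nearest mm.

Let G0's short side be w mm. w · w√2 = 2.03 m² = 2,030,000 mm², so w ≈ 1198.1 mm and w√2 ≈ 1694.4 mm → G0 = 1198 × 1694 mm.
G1: ⌊1694/2⌋ × 1198 = 847 × 1198 mm
G2: ⌊1198/2⌋ × 847 = 599 × 847 mm
G3: ⌊847/2⌋ × 599 = 423 × 599 mm
G4: ⌊599/2⌋ × 423 = 299 × 423 mm

299 × 423 mm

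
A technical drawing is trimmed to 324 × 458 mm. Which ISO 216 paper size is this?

C3 (324 × 458 mm)

Aspect ratio 458/324 ≈ 1.414 — close to the ISO √2 ≈ 1.414.
In the C-series (envelope sizes, between A and B): C3 = 324 × 458 mm.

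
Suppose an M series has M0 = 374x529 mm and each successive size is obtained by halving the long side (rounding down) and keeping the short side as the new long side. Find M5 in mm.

M1: ⌊529/2⌋ × 374 = 264 × 374 mm
M2: ⌊374/2⌋ × 264 = 187 × 264 mm
M3: ⌊264/2⌋ × 187 = 132 × 187 mm
M4: ⌊187/2⌋ × 132 = 93 × 132 mm
M5: ⌊132/2⌋ × 93 = 66 × 93 mm

66 × 93 mm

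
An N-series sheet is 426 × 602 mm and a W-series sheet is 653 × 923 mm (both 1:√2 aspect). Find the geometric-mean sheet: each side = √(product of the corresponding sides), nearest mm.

527 × 745 mm

Short side: √(426 · 653) = √278178 ≈ 527.4 → 527 mm
Long side: √(602 · 923) = √555646 ≈ 745.4 → 745 mm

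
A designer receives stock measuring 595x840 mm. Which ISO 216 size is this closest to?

Aspect ratio 840/595 ≈ 1.412 — close to the ISO √2 ≈ 1.414.
In the A-series (A0 area = 1 m²): A1 = 594 × 841 mm.
Off by 2 mm total — nearest standard size.

A1 (594 × 841 mm)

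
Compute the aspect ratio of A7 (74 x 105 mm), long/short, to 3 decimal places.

105 / 74 = 1.419
ISO 216 targets √2 ≈ 1.414; the +0.005 deviation is from mm rounding.

1.419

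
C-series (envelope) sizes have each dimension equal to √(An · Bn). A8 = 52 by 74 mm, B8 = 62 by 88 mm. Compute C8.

Short side: √(52 · 62) = √3224 ≈ 56.8 → 57 mm
Long side: √(74 · 88) = √6512 ≈ 80.7 → 81 mm

57 × 81 mm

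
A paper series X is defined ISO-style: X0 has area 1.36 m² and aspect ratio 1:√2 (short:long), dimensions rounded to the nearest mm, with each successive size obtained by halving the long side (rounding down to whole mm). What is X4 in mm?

Let X0's short side be w mm. w · w√2 = 1.36 m² = 1,360,000 mm², so w ≈ 980.6 mm and w√2 ≈ 1386.8 mm → X0 = 981 × 1387 mm.
X1: ⌊1387/2⌋ × 981 = 693 × 981 mm
X2: ⌊981/2⌋ × 693 = 490 × 693 mm
X3: ⌊693/2⌋ × 490 = 346 × 490 mm
X4: ⌊490/2⌋ × 346 = 245 × 346 mm

245 × 346 mm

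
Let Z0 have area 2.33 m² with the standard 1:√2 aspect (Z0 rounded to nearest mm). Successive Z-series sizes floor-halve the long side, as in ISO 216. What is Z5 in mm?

226 × 321 mm

Let Z0's short side be w mm. w · w√2 = 2.33 m² = 2,330,000 mm², so w ≈ 1283.6 mm and w√2 ≈ 1815.2 mm → Z0 = 1284 × 1815 mm.
Z1: ⌊1815/2⌋ × 1284 = 907 × 1284 mm
Z2: ⌊1284/2⌋ × 907 = 642 × 907 mm
Z3: ⌊907/2⌋ × 642 = 453 × 642 mm
Z4: ⌊642/2⌋ × 453 = 321 × 453 mm
Z5: ⌊453/2⌋ × 321 = 226 × 321 mm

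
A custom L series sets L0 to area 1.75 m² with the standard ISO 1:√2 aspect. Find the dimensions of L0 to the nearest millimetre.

Let the short side be w mm. Then w · w√2 = 1.75 m² = 1,750,000 mm².
w² = 1,750,000/√2, so w ≈ 1112.4 mm; long side = w√2 ≈ 1573.2 mm.

1112 × 1573 mm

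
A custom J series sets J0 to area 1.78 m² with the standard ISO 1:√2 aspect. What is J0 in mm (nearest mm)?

1122 × 1587 mm

Let the short side be w mm. Then w · w√2 = 1.78 m² = 1,780,000 mm².
w² = 1,780,000/√2, so w ≈ 1121.9 mm; long side = w√2 ≈ 1586.6 mm.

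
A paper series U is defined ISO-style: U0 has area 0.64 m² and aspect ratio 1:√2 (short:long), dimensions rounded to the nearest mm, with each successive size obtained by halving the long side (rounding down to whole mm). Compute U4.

168 × 237 mm

Let U0's short side be w mm. w · w√2 = 0.64 m² = 640,000 mm², so w ≈ 672.7 mm and w√2 ≈ 951.4 mm → U0 = 673 × 951 mm.
U1: ⌊951/2⌋ × 673 = 475 × 673 mm
U2: ⌊673/2⌋ × 475 = 336 × 475 mm
U3: ⌊475/2⌋ × 336 = 237 × 336 mm
U4: ⌊336/2⌋ × 237 = 168 × 237 mm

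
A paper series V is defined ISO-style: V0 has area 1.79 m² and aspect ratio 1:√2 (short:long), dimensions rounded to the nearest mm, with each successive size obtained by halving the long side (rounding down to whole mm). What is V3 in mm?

Let V0's short side be w mm. w · w√2 = 1.79 m² = 1,790,000 mm², so w ≈ 1125.0 mm and w√2 ≈ 1591.1 mm → V0 = 1125 × 1591 mm.
V1: ⌊1591/2⌋ × 1125 = 795 × 1125 mm
V2: ⌊1125/2⌋ × 795 = 562 × 795 mm
V3: ⌊795/2⌋ × 562 = 397 × 562 mm

397 × 562 mm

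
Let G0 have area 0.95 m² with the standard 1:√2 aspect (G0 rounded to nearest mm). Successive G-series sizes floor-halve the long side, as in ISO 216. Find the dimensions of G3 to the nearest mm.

Let G0's short side be w mm. w · w√2 = 0.95 m² = 950,000 mm², so w ≈ 819.6 mm and w√2 ≈ 1159.1 mm → G0 = 820 × 1159 mm.
G1: ⌊1159/2⌋ × 820 = 579 × 820 mm
G2: ⌊820/2⌋ × 579 = 410 × 579 mm
G3: ⌊579/2⌋ × 410 = 289 × 410 mm

289 × 410 mm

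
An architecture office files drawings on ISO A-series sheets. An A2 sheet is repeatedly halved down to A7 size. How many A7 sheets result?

Each ISO step halves the sheet: 1 × A2 → 2 × A3 → 4 × A4 → 8 × A5 → …
From A2 to A7 is 5 halving steps: 2^5 = 32.

32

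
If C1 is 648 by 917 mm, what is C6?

C2: ⌊917/2⌋ × 648 = 458 × 648 mm
C3: ⌊648/2⌋ × 458 = 324 × 458 mm
C4: ⌊458/2⌋ × 324 = 229 × 324 mm
C5: ⌊324/2⌋ × 229 = 162 × 229 mm
C6: ⌊229/2⌋ × 162 = 114 × 162 mm

114 × 162 mm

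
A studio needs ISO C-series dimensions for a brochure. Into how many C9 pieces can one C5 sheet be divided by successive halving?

Each ISO step halves the sheet: 1 × C5 → 2 × C6 → 4 × C7 → 8 × C8 → …
From C5 to C9 is 4 halving steps: 2^4 = 16.

16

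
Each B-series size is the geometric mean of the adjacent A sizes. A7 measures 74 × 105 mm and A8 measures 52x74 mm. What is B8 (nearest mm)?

Short side: √(74 · 52) = √3848 ≈ 62.0 → 62 mm
Long side: √(105 · 74) = √7770 ≈ 88.1 → 88 mm

62 × 88 mm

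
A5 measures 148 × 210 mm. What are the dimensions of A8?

52 × 74 mm

A6: ⌊210/2⌋ × 148 = 105 × 148 mm
A7: ⌊148/2⌋ × 105 = 74 × 105 mm
A8: ⌊105/2⌋ × 74 = 52 × 74 mm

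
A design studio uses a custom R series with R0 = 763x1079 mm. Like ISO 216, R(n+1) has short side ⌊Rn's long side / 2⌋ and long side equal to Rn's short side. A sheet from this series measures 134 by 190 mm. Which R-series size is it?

R0: 763 × 1079 mm
R1: 539 × 763 mm
R2: 381 × 539 mm
R3: 269 × 381 mm
R4: 190 × 269 mm
R5: 134 × 190 mm
R6: 95 × 134 mm
→ matches R5.

R5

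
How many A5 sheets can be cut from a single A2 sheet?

8

Each ISO step halves the sheet: 1 × A2 → 2 × A3 → 4 × A4 → 8 × A5
From A2 to A5 is 3 halving steps: 2^3 = 8.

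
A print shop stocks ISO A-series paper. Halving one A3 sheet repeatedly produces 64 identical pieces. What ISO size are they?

A9

64 = 2^6, so 6 halving steps.
A3 → A4 → … → A9 after 6 steps.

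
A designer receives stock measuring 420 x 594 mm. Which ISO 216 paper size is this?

Aspect ratio 594/420 ≈ 1.414 — close to the ISO √2 ≈ 1.414.
In the A-series (A0 area = 1 m²): A2 = 420 × 594 mm.

A2 (420 × 594 mm)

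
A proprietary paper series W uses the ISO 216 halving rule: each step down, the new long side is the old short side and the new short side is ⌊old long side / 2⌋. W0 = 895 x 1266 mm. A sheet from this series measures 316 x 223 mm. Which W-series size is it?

W0: 895 × 1266 mm
W1: 633 × 895 mm
W2: 447 × 633 mm
W3: 316 × 447 mm
W4: 223 × 316 mm
W5: 158 × 223 mm
→ matches W4.

W4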